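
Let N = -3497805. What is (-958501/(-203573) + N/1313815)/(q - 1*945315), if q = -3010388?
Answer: -109446866810/211596297937940897 ≈ -5.1724e-7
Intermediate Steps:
(-958501/(-203573) + N/1313815)/(q - 1*945315) = (-958501/(-203573) - 3497805/1313815)/(-3010388 - 1*945315) = (-958501*(-1/203573) - 3497805*1/1313815)/(-3010388 - 945315) = (958501/203573 - 699561/262763)/(-3955703) = (109446866810/53491452199)*(-1/3955703) = -109446866810/211596297937940897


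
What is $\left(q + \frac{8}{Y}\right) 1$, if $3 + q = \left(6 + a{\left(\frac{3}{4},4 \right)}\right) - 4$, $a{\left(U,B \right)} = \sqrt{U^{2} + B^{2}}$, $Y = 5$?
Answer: $\frac{3}{5} + \frac{\sqrt{265}}{4} \approx 4.6697$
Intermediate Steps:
$a{\left(U,B \right)} = \sqrt{B^{2} + U^{2}}$
$q = -1 + \frac{\sqrt{265}}{4}$ ($q = -3 - \left(-2 - \sqrt{4^{2} + \left(\frac{3}{4}\right)^{2}}\right) = -3 - \left(-2 - \sqrt{16 + \left(3 \cdot \frac{1}{4}\right)^{2}}\right) = -3 - \left(-2 - \sqrt{16 + \left(\frac{3}{4}\right)^{2}}\right) = -3 - \left(-2 - \sqrt{16 + \frac{9}{16}}\right) = -3 - \left(-2 - \frac{\sqrt{265}}{4}\right) = -3 + \left(2 + \frac{\sqrt{265}}{4}\right) = -1 + \frac{\sqrt{265}}{4} \approx 3.0697$)
$\left(q + \frac{8}{Y}\right) 1 = \left(\left(-1 + \frac{\sqrt{265}}{4}\right) + \frac{8}{5}\right) 1 = \left(\frac{3}{5} + \frac{\sqrt{265}}{4}\right) 1 = \frac{3}{5} + \frac{\sqrt{265}}{4}$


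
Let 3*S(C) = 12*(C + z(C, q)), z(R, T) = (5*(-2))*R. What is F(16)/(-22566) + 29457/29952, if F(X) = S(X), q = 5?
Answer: 12629241/12516608 ≈ 1.0090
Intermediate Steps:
z(R, T) = -10*R
S(C) = -36*C (S(C) = (12*(C - 10*C))/3 = (12*(-9*C))/3 = (-108*C)/3 = -36*C)
F(X) = -36*X
F(16)/(-22566) + 29457/29952 = -36*16/(-22566) + 29457/29952 = -576*(-1/22566) + 29457*(1/29952) = 96/3761 + 3273/3328 = 12629241/12516608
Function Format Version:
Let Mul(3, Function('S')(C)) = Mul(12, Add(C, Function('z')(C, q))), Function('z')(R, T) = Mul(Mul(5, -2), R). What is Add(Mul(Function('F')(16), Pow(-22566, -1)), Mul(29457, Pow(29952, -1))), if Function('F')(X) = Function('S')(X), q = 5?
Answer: Rational(12629241, 12516608) ≈ 1.0090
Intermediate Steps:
Function('z')(R, T) = Mul(-10, R)
Function('S')(C) = Mul(-36, C) (Function('S')(C) = Mul(Rational(1, 3), Mul(12, Add(C, Mul(-10, C)))) = Mul(Rational(1, 3), Mul(12, Mul(-9, C))) = Mul(Rational(1, 3), Mul(-108, C)) = Mul(-36, C))
Function('F')(X) = Mul(-36, X)
Add(Mul(Function('F')(16), Pow(-22566, -1)), Mul(29457, Pow(29952, -1))) = Add(Mul(Mul(-36, 16), Pow(-22566, -1)), Mul(29457, Pow(29952, -1))) = Add(Mul(-576, Rational(-1, 22566)), Mul(29457, Rational(1, 29952))) = Add(Rational(96, 3761), Rational(3273, 3328)) = Rational(12629241, 12516608)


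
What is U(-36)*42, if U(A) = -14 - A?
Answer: 924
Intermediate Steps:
U(-36)*42 = (-14 - 1*(-36))*42 = (-14 + 36)*42 = 22*42 = 924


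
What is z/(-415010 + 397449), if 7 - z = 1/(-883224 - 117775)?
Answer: -7006994/17578543439 ≈ -0.00039861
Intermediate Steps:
z = 7006994/1000999 (z = 7 - 1/(-883224 - 117775) = 7 - 1/(-1000999) = 7 - 1*(-1/1000999) = 7 + 1/1000999 = 7006994/1000999 ≈ 7.0000)
z/(-415010 + 397449) = 7006994/(1000999*(-415010 + 397449)) = (7006994/1000999)/(-17561) = (7006994/1000999)*(-1/17561) = -7006994/17578543439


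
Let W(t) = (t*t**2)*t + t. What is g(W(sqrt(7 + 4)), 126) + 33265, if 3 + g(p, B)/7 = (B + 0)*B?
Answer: 144376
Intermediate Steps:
W(t) = t + t**4 (W(t) = t**3*t + t = t**4 + t = t + t**4)
g(p, B) = -21 + 7*B**2 (g(p, B) = -21 + 7*((B + 0)*B) = -21 + 7*(B*B) = -21 + 7*B**2)
g(W(sqrt(7 + 4)), 126) + 33265 = (-21 + 7*126**2) + 33265 = (-21 + 7*15876) + 33265 = (-21 + 111132) + 33265 = 111111 + 33265 = 144376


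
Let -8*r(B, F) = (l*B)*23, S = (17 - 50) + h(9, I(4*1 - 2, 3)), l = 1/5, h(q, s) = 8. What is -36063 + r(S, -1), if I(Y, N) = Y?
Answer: -288389/8 ≈ -36049.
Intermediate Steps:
l = ⅕ ≈ 0.20000
S = -25 (S = (17 - 50) + 8 = -33 + 8 = -25)
r(B, F) = -23*B/40 (r(B, F) = -B/5*23/8 = -23*B/40)
-36063 + r(S, -1) = -36063 - 23/40*(-25) = -36063 + 115/8 = -288389/8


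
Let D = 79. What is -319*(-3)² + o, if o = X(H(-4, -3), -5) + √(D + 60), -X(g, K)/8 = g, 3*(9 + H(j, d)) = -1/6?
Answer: -25187/9 + √139 ≈ -2786.8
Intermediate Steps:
H(j, d) = -163/18 (H(j, d) = -9 + (-1/6)/3 = -9 + (-1*⅙)/3 = -9 + (⅓)*(-⅙) = -9 - 1/18 = -163/18)
X(g, K) = -8*g
o = 652/9 + √139 (o = -8*(-163/18) + √(79 + 60) = 652/9 + √139 ≈ 84.234)
-319*(-3)² + o = -319*(-3)² + (652/9 + √139) = -319*9 + (652/9 + √139) = -2871 + (652/9 + √139) = -25187/9 + √139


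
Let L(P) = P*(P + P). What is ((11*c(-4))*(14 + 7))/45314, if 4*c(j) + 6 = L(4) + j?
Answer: 2541/90628 ≈ 0.028038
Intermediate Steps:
L(P) = 2*P**2 (L(P) = P*(2*P) = 2*P**2)
c(j) = 13/2 + j/4 (c(j) = -3/2 + (2*4**2 + j)/4 = -3/2 + (2*16 + j)/4 = -3/2 + (32 + j)/4 = -3/2 + (8 + j/4) = 13/2 + j/4)
((11*c(-4))*(14 + 7))/45314 = ((11*(13/2 + (1/4)*(-4)))*(14 + 7))/45314 = ((11*(13/2 - 1))*21)*(1/45314) = ((11*(11/2))*21)*(1/45314) = ((121/2)*21)*(1/45314) = (2541/2)*(1/45314) = 2541/90628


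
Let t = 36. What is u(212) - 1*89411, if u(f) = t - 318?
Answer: -89693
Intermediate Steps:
u(f) = -282 (u(f) = 36 - 318 = -282)
u(212) - 1*89411 = -282 - 1*89411 = -282 - 89411 = -89693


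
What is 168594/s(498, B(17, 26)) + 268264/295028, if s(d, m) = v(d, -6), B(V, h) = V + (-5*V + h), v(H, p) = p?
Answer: -2072430877/73757 ≈ -28098.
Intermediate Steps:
B(V, h) = h - 4*V (B(V, h) = V + (h - 5*V) = h - 4*V)
s(d, m) = -6
168594/s(498, B(17, 26)) + 268264/295028 = 168594/(-6) + 268264/295028 = 168594*(-1/6) + 268264*(1/295028) = -28099 + 67066/73757 = -2072430877/73757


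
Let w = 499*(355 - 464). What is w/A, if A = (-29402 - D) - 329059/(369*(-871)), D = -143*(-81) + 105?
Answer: 17481213009/13205955851 ≈ 1.3237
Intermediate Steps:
D = 11688 (D = 11583 + 105 = 11688)
w = -54391 (w = 499*(-109) = -54391)
A = -13205955851/321399 (A = (-29402 - 1*11688) - 329059/(369*(-871)) = (-29402 - 11688) - 329059/(-321399) = -41090 - 329059*(-1/321399) = -41090 + 329059/321399 = -13205955851/321399 ≈ -41089.)
w/A = -54391/(-13205955851/321399) = -54391*(-321399/13205955851) = 17481213009/13205955851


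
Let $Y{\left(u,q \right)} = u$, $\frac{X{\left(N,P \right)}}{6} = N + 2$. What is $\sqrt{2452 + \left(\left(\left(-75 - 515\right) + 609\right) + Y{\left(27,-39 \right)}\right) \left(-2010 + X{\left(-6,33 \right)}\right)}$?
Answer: $2 i \sqrt{22778} \approx 301.85 i$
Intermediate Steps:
$X{\left(N,P \right)} = 12 + 6 N$ ($X{\left(N,P \right)} = 6 \left(N + 2\right) = 6 \left(2 + N\right) = 12 + 6 N$)
$\sqrt{2452 + \left(\left(\left(-75 - 515\right) + 609\right) + Y{\left(27,-39 \right)}\right) \left(-2010 + X{\left(-6,33 \right)}\right)} = \sqrt{2452 + \left(\left(\left(-75 - 515\right) + 609\right) + 27\right) \left(-2010 + \left(12 + 6 \left(-6\right)\right)\right)} = \sqrt{2452 + \left(\left(-590 + 609\right) + 27\right) \left(-2010 + \left(12 - 36\right)\right)} = \sqrt{2452 + \left(19 + 27\right) \left(-2010 - 24\right)} = \sqrt{2452 + 46 \left(-2034\right)} = \sqrt{2452 - 93564} = \sqrt{-91112} = 2 i \sqrt{22778}$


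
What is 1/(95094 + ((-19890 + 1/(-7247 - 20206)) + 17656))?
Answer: 27453/2549285579 ≈ 1.0769e-5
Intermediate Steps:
1/(95094 + ((-19890 + 1/(-7247 - 20206)) + 17656)) = 1/(95094 + ((-19890 + 1/(-27453)) + 17656)) = 1/(95094 + ((-19890 - 1/27453) + 17656)) = 1/(95094 + (-546040171/27453 + 17656)) = 1/(95094 - 61330003/27453) = 1/(2549285579/27453) = 27453/2549285579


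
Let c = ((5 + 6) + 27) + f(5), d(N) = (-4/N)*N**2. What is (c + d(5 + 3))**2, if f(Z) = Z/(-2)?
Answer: 49/4 ≈ 12.250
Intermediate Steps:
f(Z) = -Z/2 (f(Z) = Z*(-1/2) = -Z/2)
d(N) = -4*N
c = 71/2 (c = ((5 + 6) + 27) - 1/2*5 = (11 + 27) - 5/2 = 38 - 5/2 = 71/2 ≈ 35.500)
(c + d(5 + 3))**2 = (71/2 - 4*(5 + 3))**2 = (71/2 - 4*8)**2 = (71/2 - 32)**2 = (7/2)**2 = 49/4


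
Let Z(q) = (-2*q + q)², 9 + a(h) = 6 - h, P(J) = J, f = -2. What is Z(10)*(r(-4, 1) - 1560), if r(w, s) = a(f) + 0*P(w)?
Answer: -156100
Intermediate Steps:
a(h) = -3 - h (a(h) = -9 + (6 - h) = -3 - h)
Z(q) = q² (Z(q) = (-q)² = q²)
r(w, s) = -1 (r(w, s) = (-3 - 1*(-2)) + 0*w = (-3 + 2) + 0 = -1 + 0 = -1)
Z(10)*(r(-4, 1) - 1560) = 10²*(-1 - 1560) = 100*(-1561) = -156100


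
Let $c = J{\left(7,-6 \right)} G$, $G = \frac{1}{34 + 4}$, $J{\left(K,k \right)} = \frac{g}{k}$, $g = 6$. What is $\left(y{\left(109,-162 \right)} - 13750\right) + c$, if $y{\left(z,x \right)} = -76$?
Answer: $- \frac{525389}{38} \approx -13826.0$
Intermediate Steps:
$J{\left(K,k \right)} = \frac{6}{k}$
$G = \frac{1}{38} \approx 0.026316$
$c = - \frac{1}{38}$ ($c = \frac{6}{-6} \cdot \frac{1}{38} = 6 \left(- \frac{1}{6}\right) \frac{1}{38} = \left(-1\right) \frac{1}{38} = - \frac{1}{38} \approx -0.026316$)
$\left(y{\left(109,-162 \right)} - 13750\right) + c = \left(-76 - 13750\right) - \frac{1}{38} = -13826 - \frac{1}{38} = - \frac{525389}{38}$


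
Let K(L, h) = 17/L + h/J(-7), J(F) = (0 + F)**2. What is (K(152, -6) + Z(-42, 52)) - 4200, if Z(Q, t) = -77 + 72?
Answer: -31318919/7448 ≈ -4205.0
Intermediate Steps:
J(F) = F**2
Z(Q, t) = -5
K(L, h) = 17/L + h/49 (K(L, h) = 17/L + h/((-7)**2) = 17/L + h/49)
(K(152, -6) + Z(-42, 52)) - 4200 = ((17/152 + (1/49)*(-6)) - 5) - 4200 = ((17*(1/152) - 6/49) - 5) - 4200 = ((17/152 - 6/49) - 5) - 4200 = (-79/7448 - 5) - 4200 = -37319/7448 - 4200 = -31318919/7448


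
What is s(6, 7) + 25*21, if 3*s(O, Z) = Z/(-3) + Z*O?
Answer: 4844/9 ≈ 538.22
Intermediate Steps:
s(O, Z) = -Z/9 + O*Z/3 (s(O, Z) = (Z/(-3) + Z*O)/3 = (Z*(-⅓) + O*Z)/3 = (-Z/3 + O*Z)/3 = -Z/9 + O*Z/3)
s(6, 7) + 25*21 = (⅑)*7*(-1 + 3*6) + 25*21 = (⅑)*7*(-1 + 18) + 525 = (⅑)*7*17 + 525 = 119/9 + 525 = 4844/9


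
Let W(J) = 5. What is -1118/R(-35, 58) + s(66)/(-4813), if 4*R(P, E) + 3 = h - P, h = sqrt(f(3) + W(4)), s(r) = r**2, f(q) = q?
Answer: -86648156/611251 + 1118*sqrt(2)/127 ≈ -129.31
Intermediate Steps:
h = 2*sqrt(2) (h = sqrt(3 + 5) = sqrt(8) = 2*sqrt(2) ≈ 2.8284)
R(P, E) = -3/4 + sqrt(2)/2 - P/4 (R(P, E) = -3/4 + (2*sqrt(2) - P)/4 = -3/4 + (-P + 2*sqrt(2))/4 = -3/4 + (sqrt(2)/2 - P/4) = -3/4 + sqrt(2)/2 - P/4)
-1118/R(-35, 58) + s(66)/(-4813) = -1118/(-3/4 + sqrt(2)/2 - 1/4*(-35)) + 66**2/(-4813) = -1118/(-3/4 + sqrt(2)/2 + 35/4) + 4356*(-1/4813) = -1118/(8 + sqrt(2)/2) - 4356/4813 = -4356/4813 - 1118/(8 + sqrt(2)/2)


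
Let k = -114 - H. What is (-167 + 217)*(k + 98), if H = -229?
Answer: 10650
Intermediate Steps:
k = 115 (k = -114 - 1*(-229) = -114 + 229 = 115)
(-167 + 217)*(k + 98) = (-167 + 217)*(115 + 98) = 50*213 = 10650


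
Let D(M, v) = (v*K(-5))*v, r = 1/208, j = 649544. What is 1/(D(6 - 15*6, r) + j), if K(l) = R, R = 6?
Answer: 21632/14050935811 ≈ 1.5395e-6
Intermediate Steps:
K(l) = 6
r = 1/208 ≈ 0.0048077
D(M, v) = 6*v**2 (D(M, v) = (v*6)*v = (6*v)*v = 6*v**2)
1/(D(6 - 15*6, r) + j) = 1/(6*(1/208)**2 + 649544) = 1/(6*(1/43264) + 649544) = 1/(3/21632 + 649544) = 1/(14050935811/21632) = 21632/14050935811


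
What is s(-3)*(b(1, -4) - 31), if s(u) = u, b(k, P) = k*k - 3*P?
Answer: 54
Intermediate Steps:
b(k, P) = k² - 3*P
s(-3)*(b(1, -4) - 31) = -3*((1² - 3*(-4)) - 31) = -3*((1 + 12) - 31) = -3*(13 - 31) = -3*(-18) = 54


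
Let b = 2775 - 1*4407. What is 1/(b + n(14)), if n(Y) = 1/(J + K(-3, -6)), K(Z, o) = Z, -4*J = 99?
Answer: -111/181156 ≈ -0.00061273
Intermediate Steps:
J = -99/4 (J = -¼*99 = -99/4 ≈ -24.750)
n(Y) = -4/111 (n(Y) = 1/(-99/4 - 3) = 1/(-111/4) = -4/111)
b = -1632 (b = 2775 - 4407 = -1632)
1/(b + n(14)) = 1/(-1632 - 4/111) = 1/(-181156/111) = -111/181156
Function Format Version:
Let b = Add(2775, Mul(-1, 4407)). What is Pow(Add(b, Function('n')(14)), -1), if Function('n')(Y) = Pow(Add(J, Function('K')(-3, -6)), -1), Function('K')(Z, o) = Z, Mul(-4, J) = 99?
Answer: Rational(-111, 181156) ≈ -0.00061273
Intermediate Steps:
J = Rational(-99, 4) (J = Mul(Rational(-1, 4), 99) = Rational(-99, 4) ≈ -24.750)
Function('n')(Y) = Rational(-4, 111) (Function('n')(Y) = Pow(Add(Rational(-99, 4), -3), -1) = Pow(Rational(-111, 4), -1) = Rational(-4, 111))
b = -1632 (b = Add(2775, -4407) = -1632)
Pow(Add(b, Function('n')(14)), -1) = Pow(Add(-1632, Rational(-4, 111)), -1) = Pow(Rational(-181156, 111), -1) = Rational(-111, 181156)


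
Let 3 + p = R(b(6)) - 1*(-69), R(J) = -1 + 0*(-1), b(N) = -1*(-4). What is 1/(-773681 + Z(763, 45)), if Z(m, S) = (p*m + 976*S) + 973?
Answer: -1/679193 ≈ -1.4723e-6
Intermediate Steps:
b(N) = 4
R(J) = -1 (R(J) = -1 + 0 = -1)
p = 65 (p = -3 + (-1 - 1*(-69)) = -3 + (-1 + 69) = -3 + 68 = 65)
Z(m, S) = 973 + 65*m + 976*S (Z(m, S) = (65*m + 976*S) + 973 = 973 + 65*m + 976*S)
1/(-773681 + Z(763, 45)) = 1/(-773681 + (973 + 65*763 + 976*45)) = 1/(-773681 + (973 + 49595 + 43920)) = 1/(-773681 + 94488) = 1/(-679193) = -1/679193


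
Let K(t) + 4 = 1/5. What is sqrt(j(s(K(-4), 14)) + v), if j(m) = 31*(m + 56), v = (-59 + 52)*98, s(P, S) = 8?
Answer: sqrt(1298) ≈ 36.028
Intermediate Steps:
K(t) = -19/5 (K(t) = -4 + 1/5 = -19/5)
v = -686 (v = -7*98 = -686)
j(m) = 1736 + 31*m (j(m) = 31*(56 + m) = 1736 + 31*m)
sqrt(j(s(K(-4), 14)) + v) = sqrt((1736 + 31*8) - 686) = sqrt((1736 + 248) - 686) = sqrt(1984 - 686) = sqrt(1298)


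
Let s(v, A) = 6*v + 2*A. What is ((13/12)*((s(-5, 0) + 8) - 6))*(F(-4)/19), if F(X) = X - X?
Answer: 0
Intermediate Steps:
F(X) = 0
s(v, A) = 2*A + 6*v
((13/12)*((s(-5, 0) + 8) - 6))*(F(-4)/19) = ((13/12)*(((2*0 + 6*(-5)) + 8) - 6))*(0/19) = ((13*(1/12))*(((0 - 30) + 8) - 6))*(0*(1/19)) = (13*((-30 + 8) - 6)/12)*0 = (13*(-22 - 6)/12)*0 = ((13/12)*(-28))*0 = -91/3*0 = 0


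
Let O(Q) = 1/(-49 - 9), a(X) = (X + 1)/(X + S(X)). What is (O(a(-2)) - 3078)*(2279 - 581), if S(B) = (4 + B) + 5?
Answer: -151567725/29 ≈ -5.2265e+6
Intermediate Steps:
S(B) = 9 + B
a(X) = (1 + X)/(9 + 2*X) (a(X) = (X + 1)/(X + (9 + X)) = (1 + X)/(9 + 2*X))
O(Q) = -1/58 (O(Q) = 1/(-58) = -1/58)
(O(a(-2)) - 3078)*(2279 - 581) = (-1/58 - 3078)*(2279 - 581) = -178525/58*1698 = -151567725/29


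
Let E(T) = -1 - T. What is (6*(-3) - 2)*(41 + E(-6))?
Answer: -920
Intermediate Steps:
(6*(-3) - 2)*(41 + E(-6)) = (6*(-3) - 2)*(41 + (-1 - 1*(-6))) = (-18 - 2)*(41 + (-1 + 6)) = -20*(41 + 5) = -20*46 = -920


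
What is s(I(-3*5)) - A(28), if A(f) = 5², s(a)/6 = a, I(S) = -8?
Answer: -73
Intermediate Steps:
s(a) = 6*a
A(f) = 25
s(I(-3*5)) - A(28) = 6*(-8) - 1*25 = -48 - 25 = -73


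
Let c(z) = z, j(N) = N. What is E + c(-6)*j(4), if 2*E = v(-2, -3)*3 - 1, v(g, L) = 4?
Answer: -37/2 ≈ -18.500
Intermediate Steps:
E = 11/2 (E = (4*3 - 1)/2 = (12 - 1)/2 = (1/2)*11 = 11/2 ≈ 5.5000)
E + c(-6)*j(4) = 11/2 - 6*4 = 11/2 - 24 = -37/2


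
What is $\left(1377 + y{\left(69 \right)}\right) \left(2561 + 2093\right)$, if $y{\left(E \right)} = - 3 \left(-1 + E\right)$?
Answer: $5459142$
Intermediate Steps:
$y{\left(E \right)} = 3 - 3 E$
$\left(1377 + y{\left(69 \right)}\right) \left(2561 + 2093\right) = \left(1377 + \left(3 - 207\right)\right) \left(2561 + 2093\right) = \left(1377 + \left(3 - 207\right)\right) 4654 = \left(1377 - 204\right) 4654 = 1173 \cdot 4654 = 5459142$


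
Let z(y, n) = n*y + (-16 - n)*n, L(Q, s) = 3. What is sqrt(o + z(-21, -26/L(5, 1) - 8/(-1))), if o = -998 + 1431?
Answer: sqrt(4115)/3 ≈ 21.383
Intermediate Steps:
z(y, n) = n*y + n*(-16 - n)
o = 433
sqrt(o + z(-21, -26/L(5, 1) - 8/(-1))) = sqrt(433 + (-26/3 - 8/(-1))*(-16 - 21 - (-26/3 - 8/(-1)))) = sqrt(433 + (-26*1/3 - 8*(-1))*(-16 - 21 - (-26*1/3 - 8*(-1)))) = sqrt(433 + (-26/3 + 8)*(-16 - 21 - (-26/3 + 8))) = sqrt(433 - 2*(-16 - 21 - 1*(-2/3))/3) = sqrt(433 - 2*(-16 - 21 + 2/3)/3) = sqrt(433 - 2/3*(-109/3)) = sqrt(433 + 218/9) = sqrt(4115/9) = sqrt(4115)/3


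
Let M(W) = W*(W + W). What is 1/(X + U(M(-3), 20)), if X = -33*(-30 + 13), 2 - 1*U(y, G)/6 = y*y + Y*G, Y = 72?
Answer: -1/10011 ≈ -9.9890e-5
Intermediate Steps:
M(W) = 2*W² (M(W) = W*(2*W) = 2*W²)
U(y, G) = 12 - 432*G - 6*y² (U(y, G) = 12 - 6*(y*y + 72*G) = 12 - 6*(y² + 72*G) = 12 + (-432*G - 6*y²) = 12 - 432*G - 6*y²)
X = 561 (X = -33*(-17) = 561)
1/(X + U(M(-3), 20)) = 1/(561 + (12 - 432*20 - 6*(2*(-3)²)²)) = 1/(561 + (12 - 8640 - 6*(2*9)²)) = 1/(561 + (12 - 8640 - 6*18²)) = 1/(561 + (12 - 8640 - 6*324)) = 1/(561 + (12 - 8640 - 1944)) = 1/(561 - 10572) = 1/(-10011) = -1/10011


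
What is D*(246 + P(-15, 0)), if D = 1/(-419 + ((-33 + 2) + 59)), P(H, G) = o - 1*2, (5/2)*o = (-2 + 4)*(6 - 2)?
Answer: -1236/1955 ≈ -0.63223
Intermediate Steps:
o = 16/5 (o = 2*((-2 + 4)*(6 - 2))/5 = 2*(2*4)/5 = (2/5)*8 = 16/5 ≈ 3.2000)
P(H, G) = 6/5 (P(H, G) = 16/5 - 1*2 = 16/5 - 2 = 6/5)
D = -1/391 (D = 1/(-419 + (-31 + 59)) = 1/(-419 + 28) = 1/(-391) = -1/391 ≈ -0.0025575)
D*(246 + P(-15, 0)) = -(246 + 6/5)/391 = -1/391*1236/5 = -1236/1955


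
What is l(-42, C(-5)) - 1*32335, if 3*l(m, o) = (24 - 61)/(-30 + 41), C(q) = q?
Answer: -1067092/33 ≈ -32336.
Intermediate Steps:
l(m, o) = -37/33 (l(m, o) = ((24 - 61)/(-30 + 41))/3 = (-37/11)/3 = (-37*1/11)/3 = (⅓)*(-37/11) = -37/33)
l(-42, C(-5)) - 1*32335 = -37/33 - 1*32335 = -37/33 - 32335 = -1067092/33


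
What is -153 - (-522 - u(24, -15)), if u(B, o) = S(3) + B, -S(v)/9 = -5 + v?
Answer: 411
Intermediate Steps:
S(v) = 45 - 9*v (S(v) = -9*(-5 + v) = 45 - 9*v)
u(B, o) = 18 + B (u(B, o) = (45 - 9*3) + B = (45 - 27) + B = 18 + B)
-153 - (-522 - u(24, -15)) = -153 - (-522 - (18 + 24)) = -153 - (-522 - 1*42) = -153 - (-522 - 42) = -153 - 1*(-564) = -153 + 564 = 411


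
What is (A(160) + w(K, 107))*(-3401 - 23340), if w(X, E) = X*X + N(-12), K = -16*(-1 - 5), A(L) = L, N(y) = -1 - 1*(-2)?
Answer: -250750357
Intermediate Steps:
N(y) = 1 (N(y) = -1 + 2 = 1)
K = 96 (K = -16*(-6) = 96)
w(X, E) = 1 + X**2 (w(X, E) = X*X + 1 = X**2 + 1 = 1 + X**2)
(A(160) + w(K, 107))*(-3401 - 23340) = (160 + (1 + 96**2))*(-3401 - 23340) = (160 + (1 + 9216))*(-26741) = (160 + 9217)*(-26741) = 9377*(-26741) = -250750357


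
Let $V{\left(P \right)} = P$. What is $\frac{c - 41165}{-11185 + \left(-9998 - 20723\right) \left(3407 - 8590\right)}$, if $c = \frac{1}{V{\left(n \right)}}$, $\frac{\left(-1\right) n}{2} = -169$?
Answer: $- \frac{13913769}{53814926204} \approx -0.00025855$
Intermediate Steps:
$n = 338$ ($n = \left(-2\right) \left(-169\right) = 338$)
$c = \frac{1}{338} \approx 0.0029586$
$\frac{c - 41165}{-11185 + \left(-9998 - 20723\right) \left(3407 - 8590\right)} = \frac{\frac{1}{338} - 41165}{-11185 + \left(-9998 - 20723\right) \left(3407 - 8590\right)} = \frac{\frac{1}{338} - 41165}{-11185 - -159226943} = \frac{\frac{1}{338} - 41165}{-11185 + 159226943} = - \frac{13913769}{338 \cdot 159215758} = \left(- \frac{13913769}{338}\right) \frac{1}{159215758} = - \frac{13913769}{53814926204}$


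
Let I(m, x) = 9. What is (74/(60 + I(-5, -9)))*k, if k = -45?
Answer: -1110/23 ≈ -48.261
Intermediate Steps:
(74/(60 + I(-5, -9)))*k = (74/(60 + 9))*(-45) = (74/69)*(-45) = -1110/23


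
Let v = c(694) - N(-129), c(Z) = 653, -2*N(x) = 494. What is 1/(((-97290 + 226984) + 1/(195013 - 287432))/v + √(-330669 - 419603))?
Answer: 492334077217740/2634258287318448329 - 27332068995200*I*√11723/2634258287318448329 ≈ 0.0001869 - 0.0011234*I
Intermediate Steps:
N(x) = -247 (N(x) = -½*494 = -247)
v = 900 (v = 653 - 1*(-247) = 653 + 247 = 900)
1/(((-97290 + 226984) + 1/(195013 - 287432))/v + √(-330669 - 419603)) = 1/(((-97290 + 226984) + 1/(195013 - 287432))/900 + √(-330669 - 419603)) = 1/((129694 + 1/(-92419))*(1/900) + √(-750272)) = 1/((129694 - 1/92419)*(1/900) + 8*I*√11723) = 1/((11986189785/92419)*(1/900) + 8*I*√11723) = 1/(266359773/1848380 + 8*I*√11723)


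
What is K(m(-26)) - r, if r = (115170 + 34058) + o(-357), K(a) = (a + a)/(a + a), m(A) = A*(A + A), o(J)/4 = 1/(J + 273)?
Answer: -3133766/21 ≈ -1.4923e+5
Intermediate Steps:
o(J) = 4/(273 + J) (o(J) = 4/(J + 273) = 4/(273 + J))
m(A) = 2*A² (m(A) = A*(2*A) = 2*A²)
K(a) = 1 (K(a) = (2*a)/((2*a)) = (2*a)*(1/(2*a)) = 1)
r = 3133787/21 (r = (115170 + 34058) + 4/(273 - 357) = 149228 + 4/(-84) = 149228 + 4*(-1/84) = 149228 - 1/21 = 3133787/21 ≈ 1.4923e+5)
K(m(-26)) - r = 1 - 1*3133787/21 = 1 - 3133787/21 = -3133766/21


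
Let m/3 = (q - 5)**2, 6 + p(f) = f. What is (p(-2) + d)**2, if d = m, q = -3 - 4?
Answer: 179776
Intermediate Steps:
q = -7
p(f) = -6 + f
m = 432 (m = 3*(-7 - 5)**2 = 3*(-12)**2 = 3*144 = 432)
d = 432
(p(-2) + d)**2 = ((-6 - 2) + 432)**2 = (-8 + 432)**2 = 424**2 = 179776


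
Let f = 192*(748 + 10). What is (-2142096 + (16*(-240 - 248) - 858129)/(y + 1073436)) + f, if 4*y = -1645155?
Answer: -5288070317588/2648589 ≈ -1.9966e+6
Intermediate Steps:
y = -1645155/4 (y = (¼)*(-1645155) = -1645155/4 ≈ -4.1129e+5)
f = 145536 (f = 192*758 = 145536)
(-2142096 + (16*(-240 - 248) - 858129)/(y + 1073436)) + f = (-2142096 + (16*(-240 - 248) - 858129)/(-1645155/4 + 1073436)) + 145536 = (-2142096 + (16*(-488) - 858129)/(2648589/4)) + 145536 = (-2142096 + (-7808 - 858129)*(4/2648589)) + 145536 = (-2142096 - 865937*4/2648589) + 145536 = (-2142096 - 3463748/2648589) + 145536 = -5673535366292/2648589 + 145536 = -5288070317588/2648589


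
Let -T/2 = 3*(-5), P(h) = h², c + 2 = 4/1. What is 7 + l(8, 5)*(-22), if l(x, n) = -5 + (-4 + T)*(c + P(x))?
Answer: -37635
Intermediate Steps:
c = 2 (c = -2 + 4/1 = -2 + 4*1 = -2 + 4 = 2)
T = 30 (T = -6*(-5) = -2*(-15) = 30)
l(x, n) = 47 + 26*x² (l(x, n) = -5 + (-4 + 30)*(2 + x²) = -5 + 26*(2 + x²) = -5 + (52 + 26*x²) = 47 + 26*x²)
7 + l(8, 5)*(-22) = 7 + (47 + 26*8²)*(-22) = 7 + (47 + 26*64)*(-22) = 7 + (47 + 1664)*(-22) = 7 + 1711*(-22) = 7 - 37642 = -37635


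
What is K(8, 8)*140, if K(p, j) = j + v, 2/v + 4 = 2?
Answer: 980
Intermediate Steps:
v = -1 (v = 2/(-4 + 2) = 2/(-2) = 2*(-½) = -1)
K(p, j) = -1 + j (K(p, j) = j - 1 = -1 + j)
K(8, 8)*140 = (-1 + 8)*140 = 7*140 = 980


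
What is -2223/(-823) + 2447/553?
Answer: 3243200/455119 ≈ 7.1260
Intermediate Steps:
-2223/(-823) + 2447/553 = -2223*(-1/823) + 2447*(1/553) = 2223/823 + 2447/553 = 3243200/455119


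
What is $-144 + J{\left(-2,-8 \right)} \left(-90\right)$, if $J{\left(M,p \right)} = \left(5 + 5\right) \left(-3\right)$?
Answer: $2556$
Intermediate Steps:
$J{\left(M,p \right)} = -30$ ($J{\left(M,p \right)} = 10 \left(-3\right) = -30$)
$-144 + J{\left(-2,-8 \right)} \left(-90\right) = -144 - -2700 = -144 + 2700 = 2556$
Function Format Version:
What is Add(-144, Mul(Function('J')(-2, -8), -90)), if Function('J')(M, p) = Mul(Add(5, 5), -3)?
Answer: 2556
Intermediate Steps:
Function('J')(M, p) = -30 (Function('J')(M, p) = Mul(10, -3) = -30)
Add(-144, Mul(Function('J')(-2, -8), -90)) = Add(-144, Mul(-30, -90)) = Add(-144, 2700) = 2556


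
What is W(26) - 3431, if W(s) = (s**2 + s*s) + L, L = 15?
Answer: -2064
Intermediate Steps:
W(s) = 15 + 2*s**2 (W(s) = (s**2 + s*s) + 15 = (s**2 + s**2) + 15 = 2*s**2 + 15 = 15 + 2*s**2)
W(26) - 3431 = (15 + 2*26**2) - 3431 = (15 + 2*676) - 3431 = (15 + 1352) - 3431 = 1367 - 3431 = -2064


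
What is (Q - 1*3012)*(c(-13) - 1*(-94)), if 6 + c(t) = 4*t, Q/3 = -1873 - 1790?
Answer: -504036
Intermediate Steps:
Q = -10989 (Q = 3*(-1873 - 1790) = 3*(-3663) = -10989)
c(t) = -6 + 4*t
(Q - 1*3012)*(c(-13) - 1*(-94)) = (-10989 - 1*3012)*((-6 + 4*(-13)) - 1*(-94)) = (-10989 - 3012)*((-6 - 52) + 94) = -14001*(-58 + 94) = -14001*36 = -504036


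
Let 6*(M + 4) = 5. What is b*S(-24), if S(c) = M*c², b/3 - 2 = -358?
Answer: 1948032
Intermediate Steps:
b = -1068 (b = 6 + 3*(-358) = 6 - 1074 = -1068)
M = -19/6 (M = -4 + (⅙)*5 = -4 + ⅚ = -19/6 ≈ -3.1667)
S(c) = -19*c²/6
b*S(-24) = -(-3382)*(-24)² = -(-3382)*576 = -1068*(-1824) = 1948032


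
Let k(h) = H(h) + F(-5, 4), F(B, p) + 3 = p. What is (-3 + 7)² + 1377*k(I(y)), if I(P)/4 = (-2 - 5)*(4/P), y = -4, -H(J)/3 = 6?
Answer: -23393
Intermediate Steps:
H(J) = -18 (H(J) = -3*6 = -18)
F(B, p) = -3 + p
I(P) = -112/P (I(P) = 4*((-2 - 5)*(4/P)) = 4*(-28/P) = -112/P)
k(h) = -17 (k(h) = -18 + (-3 + 4) = -18 + 1 = -17)
(-3 + 7)² + 1377*k(I(y)) = (-3 + 7)² + 1377*(-17) = 4² - 23409 = 16 - 23409 = -23393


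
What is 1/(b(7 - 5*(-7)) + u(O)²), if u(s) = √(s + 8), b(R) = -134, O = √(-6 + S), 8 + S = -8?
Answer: -63/7949 - I*√22/15898 ≈ -0.0079255 - 0.00029503*I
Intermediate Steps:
S = -16 (S = -8 - 8 = -16)
O = I*√22 (O = √(-6 - 16) = √(-22) = I*√22 ≈ 4.6904*I)
u(s) = √(8 + s)
1/(b(7 - 5*(-7)) + u(O)²) = 1/(-134 + (√(8 + I*√22))²) = 1/(-134 + (8 + I*√22)) = 1/(-126 + I*√22)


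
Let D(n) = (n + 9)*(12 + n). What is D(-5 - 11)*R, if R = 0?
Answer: 0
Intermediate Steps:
D(n) = (9 + n)*(12 + n)
D(-5 - 11)*R = (108 + (-5 - 11)² + 21*(-5 - 11))*0 = (108 + (-16)² + 21*(-16))*0 = (108 + 256 - 336)*0 = 28*0 = 0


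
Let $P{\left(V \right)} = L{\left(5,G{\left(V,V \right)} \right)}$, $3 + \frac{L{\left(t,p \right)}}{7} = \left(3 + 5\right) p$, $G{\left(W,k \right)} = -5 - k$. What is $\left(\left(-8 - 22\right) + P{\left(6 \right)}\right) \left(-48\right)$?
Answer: $32016$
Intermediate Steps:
$L{\left(t,p \right)} = -21 + 56 p$ ($L{\left(t,p \right)} = -21 + 7 \left(3 + 5\right) p = -21 + 7 \cdot 8 p = -21 + 56 p$)
$P{\left(V \right)} = -301 - 56 V$ ($P{\left(V \right)} = -21 + 56 \left(-5 - V\right) = -21 - \left(280 + 56 V\right) = -301 - 56 V$)
$\left(\left(-8 - 22\right) + P{\left(6 \right)}\right) \left(-48\right) = \left(\left(-8 - 22\right) - 637\right) \left(-48\right) = \left(-30 - 637\right) \left(-48\right) = \left(-667\right) \left(-48\right) = 32016$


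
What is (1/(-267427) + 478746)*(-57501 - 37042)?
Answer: -12104303091205763/267427 ≈ -4.5262e+10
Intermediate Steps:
(1/(-267427) + 478746)*(-57501 - 37042) = (-1/267427 + 478746)*(-94543) = (128029606541/267427)*(-94543) = -12104303091205763/267427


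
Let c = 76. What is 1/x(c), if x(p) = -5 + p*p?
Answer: 1/5771 ≈ 0.00017328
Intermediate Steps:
x(p) = -5 + p**2
1/x(c) = 1/(-5 + 76**2) = 1/(-5 + 5776) = 1/5771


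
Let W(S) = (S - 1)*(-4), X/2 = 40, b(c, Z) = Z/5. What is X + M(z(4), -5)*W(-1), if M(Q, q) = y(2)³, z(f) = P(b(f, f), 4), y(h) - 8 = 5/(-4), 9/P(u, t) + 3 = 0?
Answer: 20323/8 ≈ 2540.4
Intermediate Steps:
b(c, Z) = Z/5 (b(c, Z) = Z*(⅕) = Z/5)
P(u, t) = -3 (P(u, t) = 9/(-3 + 0) = 9/(-3) = 9*(-⅓) = -3)
X = 80 (X = 2*40 = 80)
y(h) = 27/4 (y(h) = 8 + 5/(-4) = 8 + 5*(-¼) = 8 - 5/4 = 27/4)
z(f) = -3
M(Q, q) = 19683/64 (M(Q, q) = (27/4)³ = 19683/64)
W(S) = 4 - 4*S (W(S) = (-1 + S)*(-4) = 4 - 4*S)
X + M(z(4), -5)*W(-1) = 80 + 19683*(4 - 4*(-1))/64 = 80 + 19683*(4 + 4)/64 = 80 + (19683/64)*8 = 80 + 19683/8 = 20323/8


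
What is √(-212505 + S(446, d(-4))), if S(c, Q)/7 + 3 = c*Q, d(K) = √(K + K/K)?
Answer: √(-212526 + 3122*I*√3) ≈ 5.864 + 461.04*I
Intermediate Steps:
d(K) = √(1 + K) (d(K) = √(K + 1) = √(1 + K))
S(c, Q) = -21 + 7*Q*c (S(c, Q) = -21 + 7*(c*Q) = -21 + 7*(Q*c) = -21 + 7*Q*c)
√(-212505 + S(446, d(-4))) = √(-212505 + (-21 + 7*√(1 - 4)*446)) = √(-212505 + (-21 + 7*√(-3)*446)) = √(-212505 + (-21 + 7*(I*√3)*446)) = √(-212505 + (-21 + 3122*I*√3)) = √(-212526 + 3122*I*√3)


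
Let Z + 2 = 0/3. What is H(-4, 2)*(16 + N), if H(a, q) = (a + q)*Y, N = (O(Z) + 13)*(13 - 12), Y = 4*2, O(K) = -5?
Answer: -384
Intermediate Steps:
Z = -2 (Z = -2 + 0/3 = -2 + 0*(⅓) = -2 + 0 = -2)
Y = 8
N = 8 (N = (-5 + 13)*(13 - 12) = 8*1 = 8)
H(a, q) = 8*a + 8*q (H(a, q) = (a + q)*8 = 8*a + 8*q)
H(-4, 2)*(16 + N) = (8*(-4) + 8*2)*(16 + 8) = (-32 + 16)*24 = -16*24 = -384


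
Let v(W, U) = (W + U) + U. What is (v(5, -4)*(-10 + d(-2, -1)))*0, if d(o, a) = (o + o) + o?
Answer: 0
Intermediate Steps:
d(o, a) = 3*o (d(o, a) = 2*o + o = 3*o)
v(W, U) = W + 2*U (v(W, U) = (U + W) + U = W + 2*U)
(v(5, -4)*(-10 + d(-2, -1)))*0 = ((5 + 2*(-4))*(-10 + 3*(-2)))*0 = ((5 - 8)*(-10 - 6))*0 = -3*(-16)*0 = 48*0 = 0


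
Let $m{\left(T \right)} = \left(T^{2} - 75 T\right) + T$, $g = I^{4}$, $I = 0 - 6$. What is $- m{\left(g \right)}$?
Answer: $-1583712$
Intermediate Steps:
$I = -6$ ($I = 0 - 6 = -6$)
$g = 1296$ ($g = \left(-6\right)^{4} = 1296$)
$m{\left(T \right)} = T^{2} - 74 T$
$- m{\left(g \right)} = - 1296 \left(-74 + 1296\right) = - 1296 \cdot 1222 = \left(-1\right) 1583712 = -1583712$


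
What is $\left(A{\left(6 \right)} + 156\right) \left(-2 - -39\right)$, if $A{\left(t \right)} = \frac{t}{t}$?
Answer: $5809$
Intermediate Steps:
$A{\left(t \right)} = 1$
$\left(A{\left(6 \right)} + 156\right) \left(-2 - -39\right) = \left(1 + 156\right) \left(-2 - -39\right) = 157 \left(-2 + 39\right) = 157 \cdot 37 = 5809$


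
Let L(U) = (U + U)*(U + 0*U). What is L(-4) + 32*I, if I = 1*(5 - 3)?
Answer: 96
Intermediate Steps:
I = 2 (I = 1*2 = 2)
L(U) = 2*U² (L(U) = (2*U)*(U + 0) = (2*U)*U = 2*U²)
L(-4) + 32*I = 2*(-4)² + 32*2 = 2*16 + 64 = 32 + 64 = 96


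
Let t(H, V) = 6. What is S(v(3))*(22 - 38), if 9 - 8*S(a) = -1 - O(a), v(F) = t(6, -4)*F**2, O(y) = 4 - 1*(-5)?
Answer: -38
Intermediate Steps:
O(y) = 9 (O(y) = 4 + 5 = 9)
v(F) = 6*F**2
S(a) = 19/8 (S(a) = 9/8 - (-1 - 1*9)/8 = 9/8 - (-1 - 9)/8 = 9/8 - 1/8*(-10) = 9/8 + 5/4 = 19/8)
S(v(3))*(22 - 38) = 19*(22 - 38)/8 = (19/8)*(-16) = -38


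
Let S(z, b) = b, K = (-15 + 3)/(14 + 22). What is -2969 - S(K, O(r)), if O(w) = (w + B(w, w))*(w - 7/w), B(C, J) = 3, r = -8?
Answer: -24037/8 ≈ -3004.6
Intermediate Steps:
K = -1/3 (K = -12/36 = -12*1/36 = -1/3 ≈ -0.33333)
O(w) = (3 + w)*(w - 7/w) (O(w) = (w + 3)*(w - 7/w) = (3 + w)*(w - 7/w))
-2969 - S(K, O(r)) = -2969 - (-7 + (-8)**2 - 21/(-8) + 3*(-8)) = -2969 - (-7 + 64 - 21*(-1/8) - 24) = -2969 - (-7 + 64 + 21/8 - 24) = -2969 - 1*285/8 = -2969 - 285/8 = -24037/8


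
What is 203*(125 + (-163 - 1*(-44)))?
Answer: 1218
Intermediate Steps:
203*(125 + (-163 - 1*(-44))) = 203*(125 + (-163 + 44)) = 203*(125 - 119) = 203*6 = 1218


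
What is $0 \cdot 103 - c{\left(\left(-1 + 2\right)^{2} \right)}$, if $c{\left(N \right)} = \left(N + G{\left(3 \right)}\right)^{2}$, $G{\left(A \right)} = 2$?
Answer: $-9$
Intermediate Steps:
$c{\left(N \right)} = \left(2 + N\right)^{2}$ ($c{\left(N \right)} = \left(N + 2\right)^{2} = \left(2 + N\right)^{2}$)
$0 \cdot 103 - c{\left(\left(-1 + 2\right)^{2} \right)} = 0 \cdot 103 - \left(2 + \left(-1 + 2\right)^{2}\right)^{2} = 0 - \left(2 + 1^{2}\right)^{2} = 0 - \left(2 + 1\right)^{2} = 0 - 3^{2} = 0 - 9 = -9$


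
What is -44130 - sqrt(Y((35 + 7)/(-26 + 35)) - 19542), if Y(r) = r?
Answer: -44130 - 2*I*sqrt(43959)/3 ≈ -44130.0 - 139.78*I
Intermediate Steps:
-44130 - sqrt(Y((35 + 7)/(-26 + 35)) - 19542) = -44130 - sqrt((35 + 7)/(-26 + 35) - 19542) = -44130 - sqrt(42/9 - 19542) = -44130 - sqrt(42*(1/9) - 19542) = -44130 - sqrt(14/3 - 19542) = -44130 - sqrt(-58612/3) = -44130 - 2*I*sqrt(43959)/3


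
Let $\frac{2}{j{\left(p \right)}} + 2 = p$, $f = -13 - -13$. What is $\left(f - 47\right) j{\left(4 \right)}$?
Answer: $-47$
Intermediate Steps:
$f = 0$ ($f = -13 + 13 = 0$)
$j{\left(p \right)} = \frac{2}{-2 + p}$
$\left(f - 47\right) j{\left(4 \right)} = \left(0 - 47\right) \frac{2}{-2 + 4} = - 47 \cdot \frac{2}{2} = - 47 \cdot 2 \cdot \frac{1}{2} = \left(-47\right) 1 = -47$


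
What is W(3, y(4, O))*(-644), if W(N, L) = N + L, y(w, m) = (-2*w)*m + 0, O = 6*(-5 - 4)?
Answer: -280140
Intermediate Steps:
O = -54 (O = 6*(-9) = -54)
y(w, m) = -2*m*w (y(w, m) = -2*m*w + 0 = -2*m*w)
W(N, L) = L + N
W(3, y(4, O))*(-644) = (-2*(-54)*4 + 3)*(-644) = (432 + 3)*(-644) = 435*(-644) = -280140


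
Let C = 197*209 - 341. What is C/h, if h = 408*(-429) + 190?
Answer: -20416/87421 ≈ -0.23354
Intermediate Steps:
h = -174842 (h = -175032 + 190 = -174842)
C = 40832 (C = 41173 - 341 = 40832)
C/h = 40832/(-174842) = 40832*(-1/174842) = -20416/87421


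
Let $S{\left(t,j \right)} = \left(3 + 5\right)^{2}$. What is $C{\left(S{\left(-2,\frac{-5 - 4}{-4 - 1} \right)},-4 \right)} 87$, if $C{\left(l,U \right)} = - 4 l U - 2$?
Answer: $88914$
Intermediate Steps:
$S{\left(t,j \right)} = 64$ ($S{\left(t,j \right)} = 8^{2} = 64$)
$C{\left(l,U \right)} = -2 - 4 U l$ ($C{\left(l,U \right)} = - 4 U l - 2 = -2 - 4 U l$)
$C{\left(S{\left(-2,\frac{-5 - 4}{-4 - 1} \right)},-4 \right)} 87 = \left(-2 - \left(-16\right) 64\right) 87 = \left(-2 + 1024\right) 87 = 1022 \cdot 87 = 88914$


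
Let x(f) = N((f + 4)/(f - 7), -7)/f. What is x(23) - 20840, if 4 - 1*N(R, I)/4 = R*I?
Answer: -83349/4 ≈ -20837.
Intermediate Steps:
N(R, I) = 16 - 4*I*R (N(R, I) = 16 - 4*R*I = 16 - 4*I*R)
x(f) = (16 + 28*(4 + f)/(-7 + f))/f (x(f) = (16 - 4*(-7)*(f + 4)/(f - 7))/f = (16 - 4*(-7)*(4 + f)/(-7 + f))/f = (16 + 28*(4 + f)/(-7 + f))/f)
x(23) - 20840 = 44/(-7 + 23) - 20840 = 44/16 - 20840 = 44*(1/16) - 20840 = 11/4 - 20840 = -83349/4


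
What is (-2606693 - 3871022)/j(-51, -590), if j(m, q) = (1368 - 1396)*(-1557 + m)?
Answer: -6477715/45024 ≈ -143.87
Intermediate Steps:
j(m, q) = 43596 - 28*m (j(m, q) = -28*(-1557 + m) = 43596 - 28*m)
(-2606693 - 3871022)/j(-51, -590) = (-2606693 - 3871022)/(43596 - 28*(-51)) = -6477715/(43596 + 1428) = -6477715/45024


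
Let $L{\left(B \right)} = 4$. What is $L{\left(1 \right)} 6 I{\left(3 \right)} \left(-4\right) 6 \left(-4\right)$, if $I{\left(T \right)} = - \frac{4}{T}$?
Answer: $-3072$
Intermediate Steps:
$L{\left(1 \right)} 6 I{\left(3 \right)} \left(-4\right) 6 \left(-4\right) = 4 \cdot 6 - \frac{4}{3} \left(-4\right) 6 \left(-4\right) = 24 \left(-4\right) \frac{1}{3} \left(-4\right) 6 \left(-4\right) = 24 \left(- \frac{4}{3}\right) \left(-4\right) 6 \left(-4\right) = 24 \cdot \frac{16}{3} \cdot 6 \left(-4\right) = 24 \cdot 32 \left(-4\right) = 24 \left(-128\right) = -3072$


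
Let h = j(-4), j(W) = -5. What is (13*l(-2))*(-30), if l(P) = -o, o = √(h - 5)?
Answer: 390*I*√10 ≈ 1233.3*I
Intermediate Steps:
h = -5
o = I*√10 (o = √(-5 - 5) = √(-10) = I*√10 ≈ 3.1623*I)
l(P) = -I*√10
(13*l(-2))*(-30) = (13*(-I*√10))*(-30) = -13*I*√10*(-30) = 390*I*√10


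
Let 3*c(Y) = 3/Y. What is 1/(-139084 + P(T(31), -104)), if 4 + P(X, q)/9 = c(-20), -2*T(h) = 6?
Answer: -20/2782409 ≈ -7.1880e-6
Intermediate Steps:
c(Y) = 1/Y (c(Y) = (3/Y)/3 = 1/Y)
T(h) = -3 (T(h) = -½*6 = -3)
P(X, q) = -729/20 (P(X, q) = -36 + 9/(-20) = -36 + 9*(-1/20) = -36 - 9/20 = -729/20)
1/(-139084 + P(T(31), -104)) = 1/(-139084 - 729/20) = 1/(-2782409/20) = -20/2782409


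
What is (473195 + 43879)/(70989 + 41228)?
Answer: 517074/112217 ≈ 4.6078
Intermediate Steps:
(473195 + 43879)/(70989 + 41228) = 517074/112217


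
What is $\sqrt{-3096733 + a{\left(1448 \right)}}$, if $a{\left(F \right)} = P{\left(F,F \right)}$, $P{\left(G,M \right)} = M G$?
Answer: $i \sqrt{1000029} \approx 1000.0 i$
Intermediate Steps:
$P{\left(G,M \right)} = G M$
$a{\left(F \right)} = F^{2}$ ($a{\left(F \right)} = F F = F^{2}$)
$\sqrt{-3096733 + a{\left(1448 \right)}} = \sqrt{-3096733 + 1448^{2}} = \sqrt{-3096733 + 2096704} = \sqrt{-1000029} = i \sqrt{1000029}$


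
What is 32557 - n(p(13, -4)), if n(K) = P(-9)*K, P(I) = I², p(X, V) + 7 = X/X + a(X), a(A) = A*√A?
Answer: 33043 - 1053*√13 ≈ 29246.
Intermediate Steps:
a(A) = A^(3/2)
p(X, V) = -6 + X^(3/2) (p(X, V) = -7 + (X/X + X^(3/2)) = -7 + (1 + X^(3/2)) = -6 + X^(3/2))
n(K) = 81*K (n(K) = (-9)²*K = 81*K)
32557 - n(p(13, -4)) = 32557 - 81*(-6 + 13^(3/2)) = 32557 - 81*(-6 + 13*√13) = 32557 - (-486 + 1053*√13) = 32557 + (486 - 1053*√13) = 33043 - 1053*√13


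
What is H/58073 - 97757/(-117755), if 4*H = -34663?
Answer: 1693311589/2486685860 ≈ 0.68095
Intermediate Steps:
H = -34663/4 (H = (¼)*(-34663) = -34663/4 ≈ -8665.8)
H/58073 - 97757/(-117755) = -34663/4/58073 - 97757/(-117755) = -34663/4*1/58073 - 97757*(-1/117755) = -34663/232292 + 8887/10705 = 1693311589/2486685860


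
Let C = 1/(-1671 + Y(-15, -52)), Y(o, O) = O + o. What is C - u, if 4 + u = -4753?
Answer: 8267665/1738 ≈ 4757.0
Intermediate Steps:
u = -4757 (u = -4 - 4753 = -4757)
C = -1/1738 (C = 1/(-1671 + (-52 - 15)) = 1/(-1671 - 67) = 1/(-1738) = -1/1738 ≈ -0.00057537)
C - u = -1/1738 - 1*(-4757) = -1/1738 + 4757 = 8267665/1738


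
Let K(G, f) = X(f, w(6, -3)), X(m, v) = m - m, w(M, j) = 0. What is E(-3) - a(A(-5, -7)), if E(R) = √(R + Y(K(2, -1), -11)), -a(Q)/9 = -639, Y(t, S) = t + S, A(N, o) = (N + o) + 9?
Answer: -5751 + I*√14 ≈ -5751.0 + 3.7417*I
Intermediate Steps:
X(m, v) = 0
K(G, f) = 0
A(N, o) = 9 + N + o
Y(t, S) = S + t
a(Q) = 5751 (a(Q) = -9*(-639) = 5751)
E(R) = √(-11 + R) (E(R) = √(R + (-11 + 0)) = √(R - 11) = √(-11 + R))
E(-3) - a(A(-5, -7)) = √(-11 - 3) - 1*5751 = √(-14) - 5751 = I*√14 - 5751 = -5751 + I*√14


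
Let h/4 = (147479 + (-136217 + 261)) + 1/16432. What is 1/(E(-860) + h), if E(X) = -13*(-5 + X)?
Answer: 4108/235540397 ≈ 1.7441e-5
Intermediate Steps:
h = 189345937/4108 (h = 4*((147479 + (-136217 + 261)) + 1/16432) = 4*((147479 - 135956) + 1/16432) = 4*(11523 + 1/16432) = 4*(189345937/16432) = 189345937/4108 ≈ 46092.)
E(X) = 65 - 13*X
1/(E(-860) + h) = 1/((65 - 13*(-860)) + 189345937/4108) = 1/((65 + 11180) + 189345937/4108) = 1/(11245 + 189345937/4108) = 1/(235540397/4108) = 4108/235540397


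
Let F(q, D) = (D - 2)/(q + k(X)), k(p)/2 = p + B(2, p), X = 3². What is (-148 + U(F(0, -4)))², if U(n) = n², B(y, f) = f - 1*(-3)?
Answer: 52577001/2401 ≈ 21898.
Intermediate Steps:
B(y, f) = 3 + f (B(y, f) = f + 3 = 3 + f)
X = 9
k(p) = 6 + 4*p (k(p) = 2*(p + (3 + p)) = 2*(3 + 2*p) = 6 + 4*p)
F(q, D) = (-2 + D)/(42 + q) (F(q, D) = (D - 2)/(q + (6 + 4*9)) = (-2 + D)/(q + (6 + 36)) = (-2 + D)/(q + 42) = (-2 + D)/(42 + q))
(-148 + U(F(0, -4)))² = (-148 + ((-2 - 4)/(42 + 0))²)² = (-148 + (-6/42)²)² = (-148 + ((1/42)*(-6))²)² = (-148 + (-⅐)²)² = (-148 + 1/49)² = (-7251/49)² = 52577001/2401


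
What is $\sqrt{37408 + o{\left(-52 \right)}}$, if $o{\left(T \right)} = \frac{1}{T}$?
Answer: $\frac{9 \sqrt{312195}}{26} \approx 193.41$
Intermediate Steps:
$\sqrt{37408 + o{\left(-52 \right)}} = \sqrt{37408 + \frac{1}{-52}} = \sqrt{37408 - \frac{1}{52}} = \sqrt{\frac{1945215}{52}} = \frac{9 \sqrt{312195}}{26}$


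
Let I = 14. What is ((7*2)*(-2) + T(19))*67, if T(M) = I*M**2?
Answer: 336742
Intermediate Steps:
T(M) = 14*M**2
((7*2)*(-2) + T(19))*67 = ((7*2)*(-2) + 14*19**2)*67 = (14*(-2) + 14*361)*67 = (-28 + 5054)*67 = 5026*67 = 336742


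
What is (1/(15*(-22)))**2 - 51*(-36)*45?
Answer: 8997318001/108900 ≈ 82620.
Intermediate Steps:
(1/(15*(-22)))**2 - 51*(-36)*45 = (1/(-330))**2 + 1836*45 = (-1/330)**2 + 82620 = 1/108900 + 82620 = 8997318001/108900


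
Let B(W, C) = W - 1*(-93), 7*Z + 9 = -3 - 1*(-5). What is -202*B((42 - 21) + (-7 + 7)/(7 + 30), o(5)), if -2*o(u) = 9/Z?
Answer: -23028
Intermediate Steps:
Z = -1 (Z = -9/7 + (-3 - 1*(-5))/7 = -9/7 + (-3 + 5)/7 = -9/7 + (⅐)*2 = -9/7 + 2/7 = -1)
o(u) = 9/2 (o(u) = -9/(2*(-1)) = -9*(-1)/2 = -½*(-9) = 9/2)
B(W, C) = 93 + W (B(W, C) = W + 93 = 93 + W)
-202*B((42 - 21) + (-7 + 7)/(7 + 30), o(5)) = -202*(93 + ((42 - 21) + (-7 + 7)/(7 + 30))) = -202*(93 + (21 + 0/37)) = -202*(93 + (21 + 0*(1/37))) = -202*(93 + (21 + 0)) = -202*(93 + 21) = -202*114 = -23028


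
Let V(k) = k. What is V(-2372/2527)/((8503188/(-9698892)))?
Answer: 14414644/13463381 ≈ 1.0707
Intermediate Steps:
V(-2372/2527)/((8503188/(-9698892))) = (-2372/2527)/((8503188/(-9698892))) = (-2372*1/2527)/((8503188*(-1/9698892))) = -2372/(2527*(-708599/808241)) = -2372/2527*(-808241/708599) = 14414644/13463381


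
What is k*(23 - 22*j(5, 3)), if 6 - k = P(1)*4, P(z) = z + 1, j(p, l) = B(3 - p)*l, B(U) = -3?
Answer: -442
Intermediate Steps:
j(p, l) = -3*l
P(z) = 1 + z
k = -2 (k = 6 - (1 + 1)*4 = 6 - 2*4 = 6 - 1*8 = 6 - 8 = -2)
k*(23 - 22*j(5, 3)) = -2*(23 - (-66)*3) = -2*(23 - 22*(-9)) = -2*(23 + 198) = -2*221 = -442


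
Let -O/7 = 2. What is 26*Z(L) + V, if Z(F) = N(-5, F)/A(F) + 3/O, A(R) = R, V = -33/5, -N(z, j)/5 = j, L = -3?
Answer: -4976/35 ≈ -142.17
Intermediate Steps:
O = -14 (O = -7*2 = -14)
N(z, j) = -5*j
V = -33/5 (V = -33*⅕ = -33/5 ≈ -6.6000)
Z(F) = -73/14 (Z(F) = (-5*F)/F + 3/(-14) = -5 + 3*(-1/14) = -5 - 3/14 = -73/14)
26*Z(L) + V = 26*(-73/14) - 33/5 = -949/7 - 33/5 = -4976/35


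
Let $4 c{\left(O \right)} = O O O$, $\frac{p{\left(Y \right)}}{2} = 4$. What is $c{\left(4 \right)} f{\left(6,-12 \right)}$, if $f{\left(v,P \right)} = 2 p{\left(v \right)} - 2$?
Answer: $224$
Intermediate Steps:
$p{\left(Y \right)} = 8$ ($p{\left(Y \right)} = 2 \cdot 4 = 8$)
$c{\left(O \right)} = \frac{O^{3}}{4}$ ($c{\left(O \right)} = \frac{O O O}{4} = \frac{O^{2} O}{4} = \frac{O^{3}}{4}$)
$f{\left(v,P \right)} = 14$ ($f{\left(v,P \right)} = 2 \cdot 8 - 2 = 16 - 2 = 14$)
$c{\left(4 \right)} f{\left(6,-12 \right)} = \frac{4^{3}}{4} \cdot 14 = \frac{1}{4} \cdot 64 \cdot 14 = 16 \cdot 14 = 224$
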